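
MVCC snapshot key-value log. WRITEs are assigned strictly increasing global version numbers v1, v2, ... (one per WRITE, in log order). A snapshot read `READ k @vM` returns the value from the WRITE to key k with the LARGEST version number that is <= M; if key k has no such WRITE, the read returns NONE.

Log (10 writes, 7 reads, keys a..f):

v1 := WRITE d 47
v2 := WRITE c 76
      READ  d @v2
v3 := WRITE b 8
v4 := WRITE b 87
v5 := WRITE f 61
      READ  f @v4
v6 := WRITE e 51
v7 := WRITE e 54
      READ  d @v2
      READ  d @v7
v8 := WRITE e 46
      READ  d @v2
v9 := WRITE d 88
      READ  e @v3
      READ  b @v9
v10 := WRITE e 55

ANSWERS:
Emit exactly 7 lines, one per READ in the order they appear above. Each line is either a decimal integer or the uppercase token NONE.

Answer: 47
NONE
47
47
47
NONE
87

Derivation:
v1: WRITE d=47  (d history now [(1, 47)])
v2: WRITE c=76  (c history now [(2, 76)])
READ d @v2: history=[(1, 47)] -> pick v1 -> 47
v3: WRITE b=8  (b history now [(3, 8)])
v4: WRITE b=87  (b history now [(3, 8), (4, 87)])
v5: WRITE f=61  (f history now [(5, 61)])
READ f @v4: history=[(5, 61)] -> no version <= 4 -> NONE
v6: WRITE e=51  (e history now [(6, 51)])
v7: WRITE e=54  (e history now [(6, 51), (7, 54)])
READ d @v2: history=[(1, 47)] -> pick v1 -> 47
READ d @v7: history=[(1, 47)] -> pick v1 -> 47
v8: WRITE e=46  (e history now [(6, 51), (7, 54), (8, 46)])
READ d @v2: history=[(1, 47)] -> pick v1 -> 47
v9: WRITE d=88  (d history now [(1, 47), (9, 88)])
READ e @v3: history=[(6, 51), (7, 54), (8, 46)] -> no version <= 3 -> NONE
READ b @v9: history=[(3, 8), (4, 87)] -> pick v4 -> 87
v10: WRITE e=55  (e history now [(6, 51), (7, 54), (8, 46), (10, 55)])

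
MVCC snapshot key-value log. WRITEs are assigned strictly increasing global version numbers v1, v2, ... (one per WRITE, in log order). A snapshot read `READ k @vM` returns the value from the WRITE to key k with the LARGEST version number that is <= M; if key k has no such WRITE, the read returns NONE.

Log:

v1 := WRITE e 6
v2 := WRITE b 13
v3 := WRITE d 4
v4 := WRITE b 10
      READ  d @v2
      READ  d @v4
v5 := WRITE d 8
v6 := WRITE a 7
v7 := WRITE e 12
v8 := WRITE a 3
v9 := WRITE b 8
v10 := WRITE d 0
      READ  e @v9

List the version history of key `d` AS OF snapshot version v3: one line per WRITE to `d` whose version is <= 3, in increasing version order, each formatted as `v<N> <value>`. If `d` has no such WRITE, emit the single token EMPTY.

Scan writes for key=d with version <= 3:
  v1 WRITE e 6 -> skip
  v2 WRITE b 13 -> skip
  v3 WRITE d 4 -> keep
  v4 WRITE b 10 -> skip
  v5 WRITE d 8 -> drop (> snap)
  v6 WRITE a 7 -> skip
  v7 WRITE e 12 -> skip
  v8 WRITE a 3 -> skip
  v9 WRITE b 8 -> skip
  v10 WRITE d 0 -> drop (> snap)
Collected: [(3, 4)]

Answer: v3 4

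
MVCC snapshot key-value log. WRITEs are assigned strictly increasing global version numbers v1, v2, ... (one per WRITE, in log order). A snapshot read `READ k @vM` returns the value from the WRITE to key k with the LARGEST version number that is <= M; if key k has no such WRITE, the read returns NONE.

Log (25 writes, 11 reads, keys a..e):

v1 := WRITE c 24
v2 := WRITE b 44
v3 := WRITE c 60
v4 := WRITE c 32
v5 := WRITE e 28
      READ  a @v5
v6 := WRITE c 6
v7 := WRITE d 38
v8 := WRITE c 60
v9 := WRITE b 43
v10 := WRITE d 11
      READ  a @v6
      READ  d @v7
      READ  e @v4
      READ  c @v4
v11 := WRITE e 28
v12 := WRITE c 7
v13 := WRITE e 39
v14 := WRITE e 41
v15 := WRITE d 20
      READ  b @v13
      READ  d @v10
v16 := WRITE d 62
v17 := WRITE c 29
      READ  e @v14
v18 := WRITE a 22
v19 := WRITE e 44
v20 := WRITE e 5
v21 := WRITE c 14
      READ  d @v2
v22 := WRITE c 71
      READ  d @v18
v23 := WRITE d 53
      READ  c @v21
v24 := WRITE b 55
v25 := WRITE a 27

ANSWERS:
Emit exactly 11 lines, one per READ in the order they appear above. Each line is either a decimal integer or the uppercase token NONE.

v1: WRITE c=24  (c history now [(1, 24)])
v2: WRITE b=44  (b history now [(2, 44)])
v3: WRITE c=60  (c history now [(1, 24), (3, 60)])
v4: WRITE c=32  (c history now [(1, 24), (3, 60), (4, 32)])
v5: WRITE e=28  (e history now [(5, 28)])
READ a @v5: history=[] -> no version <= 5 -> NONE
v6: WRITE c=6  (c history now [(1, 24), (3, 60), (4, 32), (6, 6)])
v7: WRITE d=38  (d history now [(7, 38)])
v8: WRITE c=60  (c history now [(1, 24), (3, 60), (4, 32), (6, 6), (8, 60)])
v9: WRITE b=43  (b history now [(2, 44), (9, 43)])
v10: WRITE d=11  (d history now [(7, 38), (10, 11)])
READ a @v6: history=[] -> no version <= 6 -> NONE
READ d @v7: history=[(7, 38), (10, 11)] -> pick v7 -> 38
READ e @v4: history=[(5, 28)] -> no version <= 4 -> NONE
READ c @v4: history=[(1, 24), (3, 60), (4, 32), (6, 6), (8, 60)] -> pick v4 -> 32
v11: WRITE e=28  (e history now [(5, 28), (11, 28)])
v12: WRITE c=7  (c history now [(1, 24), (3, 60), (4, 32), (6, 6), (8, 60), (12, 7)])
v13: WRITE e=39  (e history now [(5, 28), (11, 28), (13, 39)])
v14: WRITE e=41  (e history now [(5, 28), (11, 28), (13, 39), (14, 41)])
v15: WRITE d=20  (d history now [(7, 38), (10, 11), (15, 20)])
READ b @v13: history=[(2, 44), (9, 43)] -> pick v9 -> 43
READ d @v10: history=[(7, 38), (10, 11), (15, 20)] -> pick v10 -> 11
v16: WRITE d=62  (d history now [(7, 38), (10, 11), (15, 20), (16, 62)])
v17: WRITE c=29  (c history now [(1, 24), (3, 60), (4, 32), (6, 6), (8, 60), (12, 7), (17, 29)])
READ e @v14: history=[(5, 28), (11, 28), (13, 39), (14, 41)] -> pick v14 -> 41
v18: WRITE a=22  (a history now [(18, 22)])
v19: WRITE e=44  (e history now [(5, 28), (11, 28), (13, 39), (14, 41), (19, 44)])
v20: WRITE e=5  (e history now [(5, 28), (11, 28), (13, 39), (14, 41), (19, 44), (20, 5)])
v21: WRITE c=14  (c history now [(1, 24), (3, 60), (4, 32), (6, 6), (8, 60), (12, 7), (17, 29), (21, 14)])
READ d @v2: history=[(7, 38), (10, 11), (15, 20), (16, 62)] -> no version <= 2 -> NONE
v22: WRITE c=71  (c history now [(1, 24), (3, 60), (4, 32), (6, 6), (8, 60), (12, 7), (17, 29), (21, 14), (22, 71)])
READ d @v18: history=[(7, 38), (10, 11), (15, 20), (16, 62)] -> pick v16 -> 62
v23: WRITE d=53  (d history now [(7, 38), (10, 11), (15, 20), (16, 62), (23, 53)])
READ c @v21: history=[(1, 24), (3, 60), (4, 32), (6, 6), (8, 60), (12, 7), (17, 29), (21, 14), (22, 71)] -> pick v21 -> 14
v24: WRITE b=55  (b history now [(2, 44), (9, 43), (24, 55)])
v25: WRITE a=27  (a history now [(18, 22), (25, 27)])

Answer: NONE
NONE
38
NONE
32
43
11
41
NONE
62
14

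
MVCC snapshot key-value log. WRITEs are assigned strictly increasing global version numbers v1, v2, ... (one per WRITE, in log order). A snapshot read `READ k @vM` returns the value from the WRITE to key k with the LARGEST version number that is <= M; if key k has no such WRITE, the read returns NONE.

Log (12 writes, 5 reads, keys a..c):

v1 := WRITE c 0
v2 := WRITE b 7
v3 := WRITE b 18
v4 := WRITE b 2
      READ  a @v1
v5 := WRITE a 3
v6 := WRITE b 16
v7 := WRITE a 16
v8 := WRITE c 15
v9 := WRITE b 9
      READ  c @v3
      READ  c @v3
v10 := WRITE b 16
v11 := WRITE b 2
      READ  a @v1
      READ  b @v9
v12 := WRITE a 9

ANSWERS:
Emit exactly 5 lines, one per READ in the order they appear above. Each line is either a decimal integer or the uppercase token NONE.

v1: WRITE c=0  (c history now [(1, 0)])
v2: WRITE b=7  (b history now [(2, 7)])
v3: WRITE b=18  (b history now [(2, 7), (3, 18)])
v4: WRITE b=2  (b history now [(2, 7), (3, 18), (4, 2)])
READ a @v1: history=[] -> no version <= 1 -> NONE
v5: WRITE a=3  (a history now [(5, 3)])
v6: WRITE b=16  (b history now [(2, 7), (3, 18), (4, 2), (6, 16)])
v7: WRITE a=16  (a history now [(5, 3), (7, 16)])
v8: WRITE c=15  (c history now [(1, 0), (8, 15)])
v9: WRITE b=9  (b history now [(2, 7), (3, 18), (4, 2), (6, 16), (9, 9)])
READ c @v3: history=[(1, 0), (8, 15)] -> pick v1 -> 0
READ c @v3: history=[(1, 0), (8, 15)] -> pick v1 -> 0
v10: WRITE b=16  (b history now [(2, 7), (3, 18), (4, 2), (6, 16), (9, 9), (10, 16)])
v11: WRITE b=2  (b history now [(2, 7), (3, 18), (4, 2), (6, 16), (9, 9), (10, 16), (11, 2)])
READ a @v1: history=[(5, 3), (7, 16)] -> no version <= 1 -> NONE
READ b @v9: history=[(2, 7), (3, 18), (4, 2), (6, 16), (9, 9), (10, 16), (11, 2)] -> pick v9 -> 9
v12: WRITE a=9  (a history now [(5, 3), (7, 16), (12, 9)])

Answer: NONE
0
0
NONE
9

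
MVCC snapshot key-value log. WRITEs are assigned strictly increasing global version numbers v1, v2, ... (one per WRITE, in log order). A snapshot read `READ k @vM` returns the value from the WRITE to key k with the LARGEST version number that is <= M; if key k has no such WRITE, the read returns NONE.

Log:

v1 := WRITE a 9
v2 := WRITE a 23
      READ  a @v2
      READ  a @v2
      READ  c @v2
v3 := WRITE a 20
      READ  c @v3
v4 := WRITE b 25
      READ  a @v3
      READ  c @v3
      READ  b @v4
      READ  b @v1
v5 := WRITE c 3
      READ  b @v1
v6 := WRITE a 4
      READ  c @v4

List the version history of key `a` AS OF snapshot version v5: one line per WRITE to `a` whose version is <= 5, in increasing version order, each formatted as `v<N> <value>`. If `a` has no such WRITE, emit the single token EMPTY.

Scan writes for key=a with version <= 5:
  v1 WRITE a 9 -> keep
  v2 WRITE a 23 -> keep
  v3 WRITE a 20 -> keep
  v4 WRITE b 25 -> skip
  v5 WRITE c 3 -> skip
  v6 WRITE a 4 -> drop (> snap)
Collected: [(1, 9), (2, 23), (3, 20)]

Answer: v1 9
v2 23
v3 20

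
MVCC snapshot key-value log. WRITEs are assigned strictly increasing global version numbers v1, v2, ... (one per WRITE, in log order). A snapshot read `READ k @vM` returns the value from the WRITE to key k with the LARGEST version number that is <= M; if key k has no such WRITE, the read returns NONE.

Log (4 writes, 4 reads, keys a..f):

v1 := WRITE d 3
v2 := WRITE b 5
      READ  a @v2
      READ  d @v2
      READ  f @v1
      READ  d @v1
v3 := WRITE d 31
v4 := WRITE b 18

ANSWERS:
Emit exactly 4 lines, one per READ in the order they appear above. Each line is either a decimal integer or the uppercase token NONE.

v1: WRITE d=3  (d history now [(1, 3)])
v2: WRITE b=5  (b history now [(2, 5)])
READ a @v2: history=[] -> no version <= 2 -> NONE
READ d @v2: history=[(1, 3)] -> pick v1 -> 3
READ f @v1: history=[] -> no version <= 1 -> NONE
READ d @v1: history=[(1, 3)] -> pick v1 -> 3
v3: WRITE d=31  (d history now [(1, 3), (3, 31)])
v4: WRITE b=18  (b history now [(2, 5), (4, 18)])

Answer: NONE
3
NONE
3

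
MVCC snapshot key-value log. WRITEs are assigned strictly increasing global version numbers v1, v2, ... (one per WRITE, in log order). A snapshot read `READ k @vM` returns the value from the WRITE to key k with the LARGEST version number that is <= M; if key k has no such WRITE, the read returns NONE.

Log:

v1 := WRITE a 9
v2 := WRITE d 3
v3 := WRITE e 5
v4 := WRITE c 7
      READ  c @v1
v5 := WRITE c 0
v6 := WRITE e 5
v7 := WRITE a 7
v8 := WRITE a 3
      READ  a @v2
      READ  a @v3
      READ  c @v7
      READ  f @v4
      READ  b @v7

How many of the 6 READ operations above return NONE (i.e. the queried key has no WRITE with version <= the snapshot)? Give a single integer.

Answer: 3

Derivation:
v1: WRITE a=9  (a history now [(1, 9)])
v2: WRITE d=3  (d history now [(2, 3)])
v3: WRITE e=5  (e history now [(3, 5)])
v4: WRITE c=7  (c history now [(4, 7)])
READ c @v1: history=[(4, 7)] -> no version <= 1 -> NONE
v5: WRITE c=0  (c history now [(4, 7), (5, 0)])
v6: WRITE e=5  (e history now [(3, 5), (6, 5)])
v7: WRITE a=7  (a history now [(1, 9), (7, 7)])
v8: WRITE a=3  (a history now [(1, 9), (7, 7), (8, 3)])
READ a @v2: history=[(1, 9), (7, 7), (8, 3)] -> pick v1 -> 9
READ a @v3: history=[(1, 9), (7, 7), (8, 3)] -> pick v1 -> 9
READ c @v7: history=[(4, 7), (5, 0)] -> pick v5 -> 0
READ f @v4: history=[] -> no version <= 4 -> NONE
READ b @v7: history=[] -> no version <= 7 -> NONE
Read results in order: ['NONE', '9', '9', '0', 'NONE', 'NONE']
NONE count = 3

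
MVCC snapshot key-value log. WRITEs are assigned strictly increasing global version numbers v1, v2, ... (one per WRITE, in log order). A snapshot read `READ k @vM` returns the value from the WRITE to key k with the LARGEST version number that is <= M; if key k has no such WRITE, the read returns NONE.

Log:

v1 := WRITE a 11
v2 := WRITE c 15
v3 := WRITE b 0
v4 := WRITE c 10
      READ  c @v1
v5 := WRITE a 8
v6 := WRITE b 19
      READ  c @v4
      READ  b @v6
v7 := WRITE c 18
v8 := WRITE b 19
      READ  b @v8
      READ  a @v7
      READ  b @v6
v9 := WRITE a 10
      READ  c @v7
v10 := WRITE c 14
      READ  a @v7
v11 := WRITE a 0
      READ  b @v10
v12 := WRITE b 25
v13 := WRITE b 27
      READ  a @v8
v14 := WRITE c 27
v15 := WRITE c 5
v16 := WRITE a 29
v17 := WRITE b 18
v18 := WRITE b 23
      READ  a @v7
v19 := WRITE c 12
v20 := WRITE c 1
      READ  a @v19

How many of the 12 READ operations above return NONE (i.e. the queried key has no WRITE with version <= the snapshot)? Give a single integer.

v1: WRITE a=11  (a history now [(1, 11)])
v2: WRITE c=15  (c history now [(2, 15)])
v3: WRITE b=0  (b history now [(3, 0)])
v4: WRITE c=10  (c history now [(2, 15), (4, 10)])
READ c @v1: history=[(2, 15), (4, 10)] -> no version <= 1 -> NONE
v5: WRITE a=8  (a history now [(1, 11), (5, 8)])
v6: WRITE b=19  (b history now [(3, 0), (6, 19)])
READ c @v4: history=[(2, 15), (4, 10)] -> pick v4 -> 10
READ b @v6: history=[(3, 0), (6, 19)] -> pick v6 -> 19
v7: WRITE c=18  (c history now [(2, 15), (4, 10), (7, 18)])
v8: WRITE b=19  (b history now [(3, 0), (6, 19), (8, 19)])
READ b @v8: history=[(3, 0), (6, 19), (8, 19)] -> pick v8 -> 19
READ a @v7: history=[(1, 11), (5, 8)] -> pick v5 -> 8
READ b @v6: history=[(3, 0), (6, 19), (8, 19)] -> pick v6 -> 19
v9: WRITE a=10  (a history now [(1, 11), (5, 8), (9, 10)])
READ c @v7: history=[(2, 15), (4, 10), (7, 18)] -> pick v7 -> 18
v10: WRITE c=14  (c history now [(2, 15), (4, 10), (7, 18), (10, 14)])
READ a @v7: history=[(1, 11), (5, 8), (9, 10)] -> pick v5 -> 8
v11: WRITE a=0  (a history now [(1, 11), (5, 8), (9, 10), (11, 0)])
READ b @v10: history=[(3, 0), (6, 19), (8, 19)] -> pick v8 -> 19
v12: WRITE b=25  (b history now [(3, 0), (6, 19), (8, 19), (12, 25)])
v13: WRITE b=27  (b history now [(3, 0), (6, 19), (8, 19), (12, 25), (13, 27)])
READ a @v8: history=[(1, 11), (5, 8), (9, 10), (11, 0)] -> pick v5 -> 8
v14: WRITE c=27  (c history now [(2, 15), (4, 10), (7, 18), (10, 14), (14, 27)])
v15: WRITE c=5  (c history now [(2, 15), (4, 10), (7, 18), (10, 14), (14, 27), (15, 5)])
v16: WRITE a=29  (a history now [(1, 11), (5, 8), (9, 10), (11, 0), (16, 29)])
v17: WRITE b=18  (b history now [(3, 0), (6, 19), (8, 19), (12, 25), (13, 27), (17, 18)])
v18: WRITE b=23  (b history now [(3, 0), (6, 19), (8, 19), (12, 25), (13, 27), (17, 18), (18, 23)])
READ a @v7: history=[(1, 11), (5, 8), (9, 10), (11, 0), (16, 29)] -> pick v5 -> 8
v19: WRITE c=12  (c history now [(2, 15), (4, 10), (7, 18), (10, 14), (14, 27), (15, 5), (19, 12)])
v20: WRITE c=1  (c history now [(2, 15), (4, 10), (7, 18), (10, 14), (14, 27), (15, 5), (19, 12), (20, 1)])
READ a @v19: history=[(1, 11), (5, 8), (9, 10), (11, 0), (16, 29)] -> pick v16 -> 29
Read results in order: ['NONE', '10', '19', '19', '8', '19', '18', '8', '19', '8', '8', '29']
NONE count = 1

Answer: 1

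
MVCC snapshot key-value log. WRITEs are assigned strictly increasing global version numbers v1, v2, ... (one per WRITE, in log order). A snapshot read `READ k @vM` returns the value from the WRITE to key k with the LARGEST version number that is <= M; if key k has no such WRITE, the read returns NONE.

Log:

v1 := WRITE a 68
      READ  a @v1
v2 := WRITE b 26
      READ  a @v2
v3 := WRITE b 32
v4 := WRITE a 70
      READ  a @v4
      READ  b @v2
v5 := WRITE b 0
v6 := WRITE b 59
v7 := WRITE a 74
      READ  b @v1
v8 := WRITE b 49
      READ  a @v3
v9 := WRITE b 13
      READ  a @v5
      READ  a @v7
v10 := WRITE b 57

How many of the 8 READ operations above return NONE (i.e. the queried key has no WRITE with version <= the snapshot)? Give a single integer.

Answer: 1

Derivation:
v1: WRITE a=68  (a history now [(1, 68)])
READ a @v1: history=[(1, 68)] -> pick v1 -> 68
v2: WRITE b=26  (b history now [(2, 26)])
READ a @v2: history=[(1, 68)] -> pick v1 -> 68
v3: WRITE b=32  (b history now [(2, 26), (3, 32)])
v4: WRITE a=70  (a history now [(1, 68), (4, 70)])
READ a @v4: history=[(1, 68), (4, 70)] -> pick v4 -> 70
READ b @v2: history=[(2, 26), (3, 32)] -> pick v2 -> 26
v5: WRITE b=0  (b history now [(2, 26), (3, 32), (5, 0)])
v6: WRITE b=59  (b history now [(2, 26), (3, 32), (5, 0), (6, 59)])
v7: WRITE a=74  (a history now [(1, 68), (4, 70), (7, 74)])
READ b @v1: history=[(2, 26), (3, 32), (5, 0), (6, 59)] -> no version <= 1 -> NONE
v8: WRITE b=49  (b history now [(2, 26), (3, 32), (5, 0), (6, 59), (8, 49)])
READ a @v3: history=[(1, 68), (4, 70), (7, 74)] -> pick v1 -> 68
v9: WRITE b=13  (b history now [(2, 26), (3, 32), (5, 0), (6, 59), (8, 49), (9, 13)])
READ a @v5: history=[(1, 68), (4, 70), (7, 74)] -> pick v4 -> 70
READ a @v7: history=[(1, 68), (4, 70), (7, 74)] -> pick v7 -> 74
v10: WRITE b=57  (b history now [(2, 26), (3, 32), (5, 0), (6, 59), (8, 49), (9, 13), (10, 57)])
Read results in order: ['68', '68', '70', '26', 'NONE', '68', '70', '74']
NONE count = 1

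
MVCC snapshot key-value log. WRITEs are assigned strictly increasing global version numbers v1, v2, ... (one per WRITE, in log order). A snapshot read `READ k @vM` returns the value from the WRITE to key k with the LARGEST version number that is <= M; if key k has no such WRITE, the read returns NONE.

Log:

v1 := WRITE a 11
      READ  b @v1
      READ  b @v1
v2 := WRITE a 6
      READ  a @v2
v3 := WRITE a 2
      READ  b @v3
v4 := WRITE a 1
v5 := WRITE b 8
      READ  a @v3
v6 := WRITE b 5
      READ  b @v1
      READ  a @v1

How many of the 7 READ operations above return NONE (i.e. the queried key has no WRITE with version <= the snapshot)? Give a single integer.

v1: WRITE a=11  (a history now [(1, 11)])
READ b @v1: history=[] -> no version <= 1 -> NONE
READ b @v1: history=[] -> no version <= 1 -> NONE
v2: WRITE a=6  (a history now [(1, 11), (2, 6)])
READ a @v2: history=[(1, 11), (2, 6)] -> pick v2 -> 6
v3: WRITE a=2  (a history now [(1, 11), (2, 6), (3, 2)])
READ b @v3: history=[] -> no version <= 3 -> NONE
v4: WRITE a=1  (a history now [(1, 11), (2, 6), (3, 2), (4, 1)])
v5: WRITE b=8  (b history now [(5, 8)])
READ a @v3: history=[(1, 11), (2, 6), (3, 2), (4, 1)] -> pick v3 -> 2
v6: WRITE b=5  (b history now [(5, 8), (6, 5)])
READ b @v1: history=[(5, 8), (6, 5)] -> no version <= 1 -> NONE
READ a @v1: history=[(1, 11), (2, 6), (3, 2), (4, 1)] -> pick v1 -> 11
Read results in order: ['NONE', 'NONE', '6', 'NONE', '2', 'NONE', '11']
NONE count = 4

Answer: 4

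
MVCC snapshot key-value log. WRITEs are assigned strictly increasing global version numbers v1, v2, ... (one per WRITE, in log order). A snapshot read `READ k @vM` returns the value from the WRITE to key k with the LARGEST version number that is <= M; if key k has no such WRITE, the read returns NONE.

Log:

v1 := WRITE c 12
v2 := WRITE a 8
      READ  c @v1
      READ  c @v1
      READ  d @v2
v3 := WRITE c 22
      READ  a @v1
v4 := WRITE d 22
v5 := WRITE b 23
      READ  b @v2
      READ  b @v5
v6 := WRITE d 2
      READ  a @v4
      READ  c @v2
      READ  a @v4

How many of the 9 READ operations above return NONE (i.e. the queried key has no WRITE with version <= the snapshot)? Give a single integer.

Answer: 3

Derivation:
v1: WRITE c=12  (c history now [(1, 12)])
v2: WRITE a=8  (a history now [(2, 8)])
READ c @v1: history=[(1, 12)] -> pick v1 -> 12
READ c @v1: history=[(1, 12)] -> pick v1 -> 12
READ d @v2: history=[] -> no version <= 2 -> NONE
v3: WRITE c=22  (c history now [(1, 12), (3, 22)])
READ a @v1: history=[(2, 8)] -> no version <= 1 -> NONE
v4: WRITE d=22  (d history now [(4, 22)])
v5: WRITE b=23  (b history now [(5, 23)])
READ b @v2: history=[(5, 23)] -> no version <= 2 -> NONE
READ b @v5: history=[(5, 23)] -> pick v5 -> 23
v6: WRITE d=2  (d history now [(4, 22), (6, 2)])
READ a @v4: history=[(2, 8)] -> pick v2 -> 8
READ c @v2: history=[(1, 12), (3, 22)] -> pick v1 -> 12
READ a @v4: history=[(2, 8)] -> pick v2 -> 8
Read results in order: ['12', '12', 'NONE', 'NONE', 'NONE', '23', '8', '12', '8']
NONE count = 3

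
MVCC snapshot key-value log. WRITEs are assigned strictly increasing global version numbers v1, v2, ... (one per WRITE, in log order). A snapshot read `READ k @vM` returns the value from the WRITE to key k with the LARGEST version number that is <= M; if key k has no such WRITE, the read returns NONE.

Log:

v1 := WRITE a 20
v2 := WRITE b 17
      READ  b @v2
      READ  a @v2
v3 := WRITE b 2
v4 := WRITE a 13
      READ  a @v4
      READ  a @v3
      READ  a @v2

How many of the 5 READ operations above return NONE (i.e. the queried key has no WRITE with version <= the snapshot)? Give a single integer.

v1: WRITE a=20  (a history now [(1, 20)])
v2: WRITE b=17  (b history now [(2, 17)])
READ b @v2: history=[(2, 17)] -> pick v2 -> 17
READ a @v2: history=[(1, 20)] -> pick v1 -> 20
v3: WRITE b=2  (b history now [(2, 17), (3, 2)])
v4: WRITE a=13  (a history now [(1, 20), (4, 13)])
READ a @v4: history=[(1, 20), (4, 13)] -> pick v4 -> 13
READ a @v3: history=[(1, 20), (4, 13)] -> pick v1 -> 20
READ a @v2: history=[(1, 20), (4, 13)] -> pick v1 -> 20
Read results in order: ['17', '20', '13', '20', '20']
NONE count = 0

Answer: 0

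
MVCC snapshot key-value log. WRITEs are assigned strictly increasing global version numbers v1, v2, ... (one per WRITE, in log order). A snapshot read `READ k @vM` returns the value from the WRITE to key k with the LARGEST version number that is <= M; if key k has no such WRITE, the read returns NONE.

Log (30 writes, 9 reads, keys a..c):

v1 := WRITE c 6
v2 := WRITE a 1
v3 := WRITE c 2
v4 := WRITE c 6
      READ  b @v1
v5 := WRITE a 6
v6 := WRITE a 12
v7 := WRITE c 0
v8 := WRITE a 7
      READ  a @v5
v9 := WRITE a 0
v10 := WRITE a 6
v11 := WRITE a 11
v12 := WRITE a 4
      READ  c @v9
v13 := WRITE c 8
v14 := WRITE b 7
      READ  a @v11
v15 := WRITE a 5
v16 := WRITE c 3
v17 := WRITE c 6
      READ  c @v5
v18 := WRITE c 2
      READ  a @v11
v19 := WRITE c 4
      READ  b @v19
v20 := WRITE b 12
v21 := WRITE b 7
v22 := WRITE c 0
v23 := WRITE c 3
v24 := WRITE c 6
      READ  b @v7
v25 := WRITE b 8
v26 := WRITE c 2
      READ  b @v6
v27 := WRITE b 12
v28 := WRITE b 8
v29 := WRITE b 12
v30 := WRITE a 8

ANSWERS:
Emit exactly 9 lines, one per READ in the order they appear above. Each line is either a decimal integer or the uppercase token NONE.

Answer: NONE
6
0
11
6
11
7
NONE
NONE

Derivation:
v1: WRITE c=6  (c history now [(1, 6)])
v2: WRITE a=1  (a history now [(2, 1)])
v3: WRITE c=2  (c history now [(1, 6), (3, 2)])
v4: WRITE c=6  (c history now [(1, 6), (3, 2), (4, 6)])
READ b @v1: history=[] -> no version <= 1 -> NONE
v5: WRITE a=6  (a history now [(2, 1), (5, 6)])
v6: WRITE a=12  (a history now [(2, 1), (5, 6), (6, 12)])
v7: WRITE c=0  (c history now [(1, 6), (3, 2), (4, 6), (7, 0)])
v8: WRITE a=7  (a history now [(2, 1), (5, 6), (6, 12), (8, 7)])
READ a @v5: history=[(2, 1), (5, 6), (6, 12), (8, 7)] -> pick v5 -> 6
v9: WRITE a=0  (a history now [(2, 1), (5, 6), (6, 12), (8, 7), (9, 0)])
v10: WRITE a=6  (a history now [(2, 1), (5, 6), (6, 12), (8, 7), (9, 0), (10, 6)])
v11: WRITE a=11  (a history now [(2, 1), (5, 6), (6, 12), (8, 7), (9, 0), (10, 6), (11, 11)])
v12: WRITE a=4  (a history now [(2, 1), (5, 6), (6, 12), (8, 7), (9, 0), (10, 6), (11, 11), (12, 4)])
READ c @v9: history=[(1, 6), (3, 2), (4, 6), (7, 0)] -> pick v7 -> 0
v13: WRITE c=8  (c history now [(1, 6), (3, 2), (4, 6), (7, 0), (13, 8)])
v14: WRITE b=7  (b history now [(14, 7)])
READ a @v11: history=[(2, 1), (5, 6), (6, 12), (8, 7), (9, 0), (10, 6), (11, 11), (12, 4)] -> pick v11 -> 11
v15: WRITE a=5  (a history now [(2, 1), (5, 6), (6, 12), (8, 7), (9, 0), (10, 6), (11, 11), (12, 4), (15, 5)])
v16: WRITE c=3  (c history now [(1, 6), (3, 2), (4, 6), (7, 0), (13, 8), (16, 3)])
v17: WRITE c=6  (c history now [(1, 6), (3, 2), (4, 6), (7, 0), (13, 8), (16, 3), (17, 6)])
READ c @v5: history=[(1, 6), (3, 2), (4, 6), (7, 0), (13, 8), (16, 3), (17, 6)] -> pick v4 -> 6
v18: WRITE c=2  (c history now [(1, 6), (3, 2), (4, 6), (7, 0), (13, 8), (16, 3), (17, 6), (18, 2)])
READ a @v11: history=[(2, 1), (5, 6), (6, 12), (8, 7), (9, 0), (10, 6), (11, 11), (12, 4), (15, 5)] -> pick v11 -> 11
v19: WRITE c=4  (c history now [(1, 6), (3, 2), (4, 6), (7, 0), (13, 8), (16, 3), (17, 6), (18, 2), (19, 4)])
READ b @v19: history=[(14, 7)] -> pick v14 -> 7
v20: WRITE b=12  (b history now [(14, 7), (20, 12)])
v21: WRITE b=7  (b history now [(14, 7), (20, 12), (21, 7)])
v22: WRITE c=0  (c history now [(1, 6), (3, 2), (4, 6), (7, 0), (13, 8), (16, 3), (17, 6), (18, 2), (19, 4), (22, 0)])
v23: WRITE c=3  (c history now [(1, 6), (3, 2), (4, 6), (7, 0), (13, 8), (16, 3), (17, 6), (18, 2), (19, 4), (22, 0), (23, 3)])
v24: WRITE c=6  (c history now [(1, 6), (3, 2), (4, 6), (7, 0), (13, 8), (16, 3), (17, 6), (18, 2), (19, 4), (22, 0), (23, 3), (24, 6)])
READ b @v7: history=[(14, 7), (20, 12), (21, 7)] -> no version <= 7 -> NONE
v25: WRITE b=8  (b history now [(14, 7), (20, 12), (21, 7), (25, 8)])
v26: WRITE c=2  (c history now [(1, 6), (3, 2), (4, 6), (7, 0), (13, 8), (16, 3), (17, 6), (18, 2), (19, 4), (22, 0), (23, 3), (24, 6), (26, 2)])
READ b @v6: history=[(14, 7), (20, 12), (21, 7), (25, 8)] -> no version <= 6 -> NONE
v27: WRITE b=12  (b history now [(14, 7), (20, 12), (21, 7), (25, 8), (27, 12)])
v28: WRITE b=8  (b history now [(14, 7), (20, 12), (21, 7), (25, 8), (27, 12), (28, 8)])
v29: WRITE b=12  (b history now [(14, 7), (20, 12), (21, 7), (25, 8), (27, 12), (28, 8), (29, 12)])
v30: WRITE a=8  (a history now [(2, 1), (5, 6), (6, 12), (8, 7), (9, 0), (10, 6), (11, 11), (12, 4), (15, 5), (30, 8)])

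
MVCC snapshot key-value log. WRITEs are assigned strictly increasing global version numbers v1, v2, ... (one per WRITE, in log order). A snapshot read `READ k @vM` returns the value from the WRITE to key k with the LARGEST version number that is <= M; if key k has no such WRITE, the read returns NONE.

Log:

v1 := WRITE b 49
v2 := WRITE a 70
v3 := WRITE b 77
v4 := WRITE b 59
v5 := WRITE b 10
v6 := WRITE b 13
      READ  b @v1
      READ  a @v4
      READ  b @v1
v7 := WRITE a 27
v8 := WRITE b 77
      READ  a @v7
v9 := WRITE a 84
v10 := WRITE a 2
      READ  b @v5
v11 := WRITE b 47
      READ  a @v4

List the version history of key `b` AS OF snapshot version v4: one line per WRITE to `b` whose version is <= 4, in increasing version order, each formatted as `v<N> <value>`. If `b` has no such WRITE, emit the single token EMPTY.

Scan writes for key=b with version <= 4:
  v1 WRITE b 49 -> keep
  v2 WRITE a 70 -> skip
  v3 WRITE b 77 -> keep
  v4 WRITE b 59 -> keep
  v5 WRITE b 10 -> drop (> snap)
  v6 WRITE b 13 -> drop (> snap)
  v7 WRITE a 27 -> skip
  v8 WRITE b 77 -> drop (> snap)
  v9 WRITE a 84 -> skip
  v10 WRITE a 2 -> skip
  v11 WRITE b 47 -> drop (> snap)
Collected: [(1, 49), (3, 77), (4, 59)]

Answer: v1 49
v3 77
v4 59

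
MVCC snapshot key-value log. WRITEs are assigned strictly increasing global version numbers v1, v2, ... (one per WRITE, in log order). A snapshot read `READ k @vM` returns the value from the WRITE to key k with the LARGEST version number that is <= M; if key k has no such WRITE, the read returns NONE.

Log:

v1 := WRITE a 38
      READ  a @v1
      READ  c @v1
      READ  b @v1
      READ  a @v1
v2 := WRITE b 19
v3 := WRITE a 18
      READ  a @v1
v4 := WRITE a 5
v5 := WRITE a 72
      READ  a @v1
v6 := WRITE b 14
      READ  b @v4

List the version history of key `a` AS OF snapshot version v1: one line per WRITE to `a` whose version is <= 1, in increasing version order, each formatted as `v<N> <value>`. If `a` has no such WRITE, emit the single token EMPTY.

Answer: v1 38

Derivation:
Scan writes for key=a with version <= 1:
  v1 WRITE a 38 -> keep
  v2 WRITE b 19 -> skip
  v3 WRITE a 18 -> drop (> snap)
  v4 WRITE a 5 -> drop (> snap)
  v5 WRITE a 72 -> drop (> snap)
  v6 WRITE b 14 -> skip
Collected: [(1, 38)]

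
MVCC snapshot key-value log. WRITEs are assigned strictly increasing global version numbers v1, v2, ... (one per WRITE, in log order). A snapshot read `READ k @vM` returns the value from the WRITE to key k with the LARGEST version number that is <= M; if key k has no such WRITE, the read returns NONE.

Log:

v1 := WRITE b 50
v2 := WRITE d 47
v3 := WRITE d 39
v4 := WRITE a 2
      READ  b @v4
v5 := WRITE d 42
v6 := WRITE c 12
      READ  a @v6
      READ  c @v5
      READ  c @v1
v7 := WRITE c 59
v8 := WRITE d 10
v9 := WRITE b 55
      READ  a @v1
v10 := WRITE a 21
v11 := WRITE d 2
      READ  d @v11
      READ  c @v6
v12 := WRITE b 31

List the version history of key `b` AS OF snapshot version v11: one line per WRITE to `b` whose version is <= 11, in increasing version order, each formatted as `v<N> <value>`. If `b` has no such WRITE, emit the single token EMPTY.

Scan writes for key=b with version <= 11:
  v1 WRITE b 50 -> keep
  v2 WRITE d 47 -> skip
  v3 WRITE d 39 -> skip
  v4 WRITE a 2 -> skip
  v5 WRITE d 42 -> skip
  v6 WRITE c 12 -> skip
  v7 WRITE c 59 -> skip
  v8 WRITE d 10 -> skip
  v9 WRITE b 55 -> keep
  v10 WRITE a 21 -> skip
  v11 WRITE d 2 -> skip
  v12 WRITE b 31 -> drop (> snap)
Collected: [(1, 50), (9, 55)]

Answer: v1 50
v9 55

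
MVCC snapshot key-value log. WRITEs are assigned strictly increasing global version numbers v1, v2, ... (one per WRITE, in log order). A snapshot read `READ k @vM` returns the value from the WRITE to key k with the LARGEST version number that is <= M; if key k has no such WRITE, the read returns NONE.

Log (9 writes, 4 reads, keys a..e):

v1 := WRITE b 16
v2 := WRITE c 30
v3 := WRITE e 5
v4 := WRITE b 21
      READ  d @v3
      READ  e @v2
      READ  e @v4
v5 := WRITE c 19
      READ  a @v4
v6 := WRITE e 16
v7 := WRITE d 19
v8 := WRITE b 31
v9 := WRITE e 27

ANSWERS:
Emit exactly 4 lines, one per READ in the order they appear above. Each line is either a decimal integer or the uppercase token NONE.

Answer: NONE
NONE
5
NONE

Derivation:
v1: WRITE b=16  (b history now [(1, 16)])
v2: WRITE c=30  (c history now [(2, 30)])
v3: WRITE e=5  (e history now [(3, 5)])
v4: WRITE b=21  (b history now [(1, 16), (4, 21)])
READ d @v3: history=[] -> no version <= 3 -> NONE
READ e @v2: history=[(3, 5)] -> no version <= 2 -> NONE
READ e @v4: history=[(3, 5)] -> pick v3 -> 5
v5: WRITE c=19  (c history now [(2, 30), (5, 19)])
READ a @v4: history=[] -> no version <= 4 -> NONE
v6: WRITE e=16  (e history now [(3, 5), (6, 16)])
v7: WRITE d=19  (d history now [(7, 19)])
v8: WRITE b=31  (b history now [(1, 16), (4, 21), (8, 31)])
v9: WRITE e=27  (e history now [(3, 5), (6, 16), (9, 27)])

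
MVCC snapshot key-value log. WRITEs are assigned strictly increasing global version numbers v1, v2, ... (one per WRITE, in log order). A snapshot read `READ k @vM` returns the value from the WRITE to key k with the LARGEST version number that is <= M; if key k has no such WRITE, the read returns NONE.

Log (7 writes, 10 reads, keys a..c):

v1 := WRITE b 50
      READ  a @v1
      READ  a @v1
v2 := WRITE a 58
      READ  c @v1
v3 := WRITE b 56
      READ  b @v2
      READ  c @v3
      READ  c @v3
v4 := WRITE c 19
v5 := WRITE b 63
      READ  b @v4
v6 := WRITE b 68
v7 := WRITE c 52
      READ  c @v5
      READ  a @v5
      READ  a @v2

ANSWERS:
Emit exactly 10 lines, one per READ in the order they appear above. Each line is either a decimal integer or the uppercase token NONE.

v1: WRITE b=50  (b history now [(1, 50)])
READ a @v1: history=[] -> no version <= 1 -> NONE
READ a @v1: history=[] -> no version <= 1 -> NONE
v2: WRITE a=58  (a history now [(2, 58)])
READ c @v1: history=[] -> no version <= 1 -> NONE
v3: WRITE b=56  (b history now [(1, 50), (3, 56)])
READ b @v2: history=[(1, 50), (3, 56)] -> pick v1 -> 50
READ c @v3: history=[] -> no version <= 3 -> NONE
READ c @v3: history=[] -> no version <= 3 -> NONE
v4: WRITE c=19  (c history now [(4, 19)])
v5: WRITE b=63  (b history now [(1, 50), (3, 56), (5, 63)])
READ b @v4: history=[(1, 50), (3, 56), (5, 63)] -> pick v3 -> 56
v6: WRITE b=68  (b history now [(1, 50), (3, 56), (5, 63), (6, 68)])
v7: WRITE c=52  (c history now [(4, 19), (7, 52)])
READ c @v5: history=[(4, 19), (7, 52)] -> pick v4 -> 19
READ a @v5: history=[(2, 58)] -> pick v2 -> 58
READ a @v2: history=[(2, 58)] -> pick v2 -> 58

Answer: NONE
NONE
NONE
50
NONE
NONE
56
19
58
58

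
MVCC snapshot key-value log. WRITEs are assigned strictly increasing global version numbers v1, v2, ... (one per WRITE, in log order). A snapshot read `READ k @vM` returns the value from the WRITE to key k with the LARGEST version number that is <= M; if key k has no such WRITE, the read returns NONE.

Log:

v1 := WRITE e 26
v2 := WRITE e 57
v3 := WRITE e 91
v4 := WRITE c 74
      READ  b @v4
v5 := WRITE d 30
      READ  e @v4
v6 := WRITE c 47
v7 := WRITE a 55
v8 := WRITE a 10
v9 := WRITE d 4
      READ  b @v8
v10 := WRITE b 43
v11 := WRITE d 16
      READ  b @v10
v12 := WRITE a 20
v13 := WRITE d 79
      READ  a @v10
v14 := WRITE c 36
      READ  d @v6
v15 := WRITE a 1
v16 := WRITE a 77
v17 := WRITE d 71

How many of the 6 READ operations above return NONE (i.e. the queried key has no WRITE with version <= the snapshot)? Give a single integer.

Answer: 2

Derivation:
v1: WRITE e=26  (e history now [(1, 26)])
v2: WRITE e=57  (e history now [(1, 26), (2, 57)])
v3: WRITE e=91  (e history now [(1, 26), (2, 57), (3, 91)])
v4: WRITE c=74  (c history now [(4, 74)])
READ b @v4: history=[] -> no version <= 4 -> NONE
v5: WRITE d=30  (d history now [(5, 30)])
READ e @v4: history=[(1, 26), (2, 57), (3, 91)] -> pick v3 -> 91
v6: WRITE c=47  (c history now [(4, 74), (6, 47)])
v7: WRITE a=55  (a history now [(7, 55)])
v8: WRITE a=10  (a history now [(7, 55), (8, 10)])
v9: WRITE d=4  (d history now [(5, 30), (9, 4)])
READ b @v8: history=[] -> no version <= 8 -> NONE
v10: WRITE b=43  (b history now [(10, 43)])
v11: WRITE d=16  (d history now [(5, 30), (9, 4), (11, 16)])
READ b @v10: history=[(10, 43)] -> pick v10 -> 43
v12: WRITE a=20  (a history now [(7, 55), (8, 10), (12, 20)])
v13: WRITE d=79  (d history now [(5, 30), (9, 4), (11, 16), (13, 79)])
READ a @v10: history=[(7, 55), (8, 10), (12, 20)] -> pick v8 -> 10
v14: WRITE c=36  (c history now [(4, 74), (6, 47), (14, 36)])
READ d @v6: history=[(5, 30), (9, 4), (11, 16), (13, 79)] -> pick v5 -> 30
v15: WRITE a=1  (a history now [(7, 55), (8, 10), (12, 20), (15, 1)])
v16: WRITE a=77  (a history now [(7, 55), (8, 10), (12, 20), (15, 1), (16, 77)])
v17: WRITE d=71  (d history now [(5, 30), (9, 4), (11, 16), (13, 79), (17, 71)])
Read results in order: ['NONE', '91', 'NONE', '43', '10', '30']
NONE count = 2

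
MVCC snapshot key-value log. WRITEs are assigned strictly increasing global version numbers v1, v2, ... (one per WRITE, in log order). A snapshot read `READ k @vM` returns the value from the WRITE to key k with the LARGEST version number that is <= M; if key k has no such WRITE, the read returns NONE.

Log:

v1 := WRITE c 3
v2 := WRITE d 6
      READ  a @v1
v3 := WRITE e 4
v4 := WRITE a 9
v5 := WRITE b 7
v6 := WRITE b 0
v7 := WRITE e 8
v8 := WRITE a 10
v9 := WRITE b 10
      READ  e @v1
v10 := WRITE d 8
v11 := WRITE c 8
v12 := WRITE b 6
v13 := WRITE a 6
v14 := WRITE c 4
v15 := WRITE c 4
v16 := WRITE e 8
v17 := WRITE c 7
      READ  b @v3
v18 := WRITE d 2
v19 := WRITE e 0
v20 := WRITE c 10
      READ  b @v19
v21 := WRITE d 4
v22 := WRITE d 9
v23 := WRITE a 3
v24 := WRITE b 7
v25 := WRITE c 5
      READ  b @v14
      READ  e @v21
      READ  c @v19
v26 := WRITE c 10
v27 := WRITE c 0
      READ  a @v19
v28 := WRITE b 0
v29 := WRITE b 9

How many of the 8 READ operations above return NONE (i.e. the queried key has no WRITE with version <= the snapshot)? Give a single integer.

v1: WRITE c=3  (c history now [(1, 3)])
v2: WRITE d=6  (d history now [(2, 6)])
READ a @v1: history=[] -> no version <= 1 -> NONE
v3: WRITE e=4  (e history now [(3, 4)])
v4: WRITE a=9  (a history now [(4, 9)])
v5: WRITE b=7  (b history now [(5, 7)])
v6: WRITE b=0  (b history now [(5, 7), (6, 0)])
v7: WRITE e=8  (e history now [(3, 4), (7, 8)])
v8: WRITE a=10  (a history now [(4, 9), (8, 10)])
v9: WRITE b=10  (b history now [(5, 7), (6, 0), (9, 10)])
READ e @v1: history=[(3, 4), (7, 8)] -> no version <= 1 -> NONE
v10: WRITE d=8  (d history now [(2, 6), (10, 8)])
v11: WRITE c=8  (c history now [(1, 3), (11, 8)])
v12: WRITE b=6  (b history now [(5, 7), (6, 0), (9, 10), (12, 6)])
v13: WRITE a=6  (a history now [(4, 9), (8, 10), (13, 6)])
v14: WRITE c=4  (c history now [(1, 3), (11, 8), (14, 4)])
v15: WRITE c=4  (c history now [(1, 3), (11, 8), (14, 4), (15, 4)])
v16: WRITE e=8  (e history now [(3, 4), (7, 8), (16, 8)])
v17: WRITE c=7  (c history now [(1, 3), (11, 8), (14, 4), (15, 4), (17, 7)])
READ b @v3: history=[(5, 7), (6, 0), (9, 10), (12, 6)] -> no version <= 3 -> NONE
v18: WRITE d=2  (d history now [(2, 6), (10, 8), (18, 2)])
v19: WRITE e=0  (e history now [(3, 4), (7, 8), (16, 8), (19, 0)])
v20: WRITE c=10  (c history now [(1, 3), (11, 8), (14, 4), (15, 4), (17, 7), (20, 10)])
READ b @v19: history=[(5, 7), (6, 0), (9, 10), (12, 6)] -> pick v12 -> 6
v21: WRITE d=4  (d history now [(2, 6), (10, 8), (18, 2), (21, 4)])
v22: WRITE d=9  (d history now [(2, 6), (10, 8), (18, 2), (21, 4), (22, 9)])
v23: WRITE a=3  (a history now [(4, 9), (8, 10), (13, 6), (23, 3)])
v24: WRITE b=7  (b history now [(5, 7), (6, 0), (9, 10), (12, 6), (24, 7)])
v25: WRITE c=5  (c history now [(1, 3), (11, 8), (14, 4), (15, 4), (17, 7), (20, 10), (25, 5)])
READ b @v14: history=[(5, 7), (6, 0), (9, 10), (12, 6), (24, 7)] -> pick v12 -> 6
READ e @v21: history=[(3, 4), (7, 8), (16, 8), (19, 0)] -> pick v19 -> 0
READ c @v19: history=[(1, 3), (11, 8), (14, 4), (15, 4), (17, 7), (20, 10), (25, 5)] -> pick v17 -> 7
v26: WRITE c=10  (c history now [(1, 3), (11, 8), (14, 4), (15, 4), (17, 7), (20, 10), (25, 5), (26, 10)])
v27: WRITE c=0  (c history now [(1, 3), (11, 8), (14, 4), (15, 4), (17, 7), (20, 10), (25, 5), (26, 10), (27, 0)])
READ a @v19: history=[(4, 9), (8, 10), (13, 6), (23, 3)] -> pick v13 -> 6
v28: WRITE b=0  (b history now [(5, 7), (6, 0), (9, 10), (12, 6), (24, 7), (28, 0)])
v29: WRITE b=9  (b history now [(5, 7), (6, 0), (9, 10), (12, 6), (24, 7), (28, 0), (29, 9)])
Read results in order: ['NONE', 'NONE', 'NONE', '6', '6', '0', '7', '6']
NONE count = 3

Answer: 3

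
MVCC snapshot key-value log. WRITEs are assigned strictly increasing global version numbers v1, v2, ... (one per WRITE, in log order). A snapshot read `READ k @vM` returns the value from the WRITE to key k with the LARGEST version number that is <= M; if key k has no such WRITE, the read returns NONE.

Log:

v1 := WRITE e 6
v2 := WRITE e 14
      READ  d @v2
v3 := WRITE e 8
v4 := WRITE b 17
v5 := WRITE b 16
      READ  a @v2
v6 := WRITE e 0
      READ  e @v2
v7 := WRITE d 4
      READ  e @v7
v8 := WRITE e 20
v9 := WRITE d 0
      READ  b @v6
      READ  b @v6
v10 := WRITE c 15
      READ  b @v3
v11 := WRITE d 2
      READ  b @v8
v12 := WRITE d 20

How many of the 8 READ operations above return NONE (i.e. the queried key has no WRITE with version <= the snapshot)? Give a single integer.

v1: WRITE e=6  (e history now [(1, 6)])
v2: WRITE e=14  (e history now [(1, 6), (2, 14)])
READ d @v2: history=[] -> no version <= 2 -> NONE
v3: WRITE e=8  (e history now [(1, 6), (2, 14), (3, 8)])
v4: WRITE b=17  (b history now [(4, 17)])
v5: WRITE b=16  (b history now [(4, 17), (5, 16)])
READ a @v2: history=[] -> no version <= 2 -> NONE
v6: WRITE e=0  (e history now [(1, 6), (2, 14), (3, 8), (6, 0)])
READ e @v2: history=[(1, 6), (2, 14), (3, 8), (6, 0)] -> pick v2 -> 14
v7: WRITE d=4  (d history now [(7, 4)])
READ e @v7: history=[(1, 6), (2, 14), (3, 8), (6, 0)] -> pick v6 -> 0
v8: WRITE e=20  (e history now [(1, 6), (2, 14), (3, 8), (6, 0), (8, 20)])
v9: WRITE d=0  (d history now [(7, 4), (9, 0)])
READ b @v6: history=[(4, 17), (5, 16)] -> pick v5 -> 16
READ b @v6: history=[(4, 17), (5, 16)] -> pick v5 -> 16
v10: WRITE c=15  (c history now [(10, 15)])
READ b @v3: history=[(4, 17), (5, 16)] -> no version <= 3 -> NONE
v11: WRITE d=2  (d history now [(7, 4), (9, 0), (11, 2)])
READ b @v8: history=[(4, 17), (5, 16)] -> pick v5 -> 16
v12: WRITE d=20  (d history now [(7, 4), (9, 0), (11, 2), (12, 20)])
Read results in order: ['NONE', 'NONE', '14', '0', '16', '16', 'NONE', '16']
NONE count = 3

Answer: 3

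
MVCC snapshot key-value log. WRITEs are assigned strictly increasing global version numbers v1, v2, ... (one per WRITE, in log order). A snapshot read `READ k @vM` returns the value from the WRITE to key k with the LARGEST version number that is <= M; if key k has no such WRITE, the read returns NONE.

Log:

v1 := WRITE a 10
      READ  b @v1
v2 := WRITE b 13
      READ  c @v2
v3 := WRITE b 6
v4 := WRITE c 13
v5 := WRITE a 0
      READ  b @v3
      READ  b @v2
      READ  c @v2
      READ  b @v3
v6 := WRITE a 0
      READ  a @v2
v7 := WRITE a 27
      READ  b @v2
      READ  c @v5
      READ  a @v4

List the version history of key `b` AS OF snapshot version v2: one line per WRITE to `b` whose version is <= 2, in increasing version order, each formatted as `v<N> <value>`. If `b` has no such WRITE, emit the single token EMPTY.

Scan writes for key=b with version <= 2:
  v1 WRITE a 10 -> skip
  v2 WRITE b 13 -> keep
  v3 WRITE b 6 -> drop (> snap)
  v4 WRITE c 13 -> skip
  v5 WRITE a 0 -> skip
  v6 WRITE a 0 -> skip
  v7 WRITE a 27 -> skip
Collected: [(2, 13)]

Answer: v2 13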